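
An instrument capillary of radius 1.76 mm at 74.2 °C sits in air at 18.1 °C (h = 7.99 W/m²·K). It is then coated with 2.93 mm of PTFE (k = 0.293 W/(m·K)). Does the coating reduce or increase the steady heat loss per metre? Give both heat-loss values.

increases: 4.96 → 11.7 W/m

Critical radius for a cylinder: r_cr = k/h = 0.0367 m = 3.67 cm.
Outer radius after coating: r₂ = 0.00176 + 0.00293 = 0.00469 m.
Since r₁ < r_cr and r₂ ≤ r_cr, the coating moves toward the maximum at r_cr — heat loss rises.
Bare: R = 1/(2πr₁h) = 11.32 m·K/W; Q = 56.1/11.32 = 4.96 W/m.
Coated: R = R_cond + R_conv = 4.780 m·K/W; Q = 56.1/4.780 = 11.7 W/m.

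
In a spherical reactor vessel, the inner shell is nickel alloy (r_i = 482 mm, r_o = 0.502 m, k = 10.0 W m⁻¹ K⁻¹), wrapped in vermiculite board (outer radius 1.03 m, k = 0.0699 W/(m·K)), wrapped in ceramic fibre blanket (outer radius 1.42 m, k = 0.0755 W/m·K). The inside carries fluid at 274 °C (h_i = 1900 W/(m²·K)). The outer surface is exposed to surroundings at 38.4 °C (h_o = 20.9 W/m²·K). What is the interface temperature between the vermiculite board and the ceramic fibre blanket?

T = 84.5 °C

Series thermal resistances, inner to outer:
  R_conv,in = 1/(4πr²h) = 1/(4π·0.482²·1900) = 1.803×10^-4 K/W
  R_nickel alloy = (1/0.482 − 1/0.502)/(4πk) = 0.08266/(4π·10.0) = 6.578×10^-4 K/W
  R_vermiculite board = (1/0.502 − 1/1.03)/(4πk) = 1.021/(4π·0.0699) = 1.163 K/W
  R_ceramic fibre blanket = (1/1.03 − 1/1.42)/(4πk) = 0.2666/(4π·0.0755) = 0.2810 K/W
  R_conv,out = 1/(4πr²h) = 1/(4π·1.42²·20.9) = 0.001888 K/W
ΣR = 1.803×10^-4 + 6.578×10^-4 + 1.163 + 0.2810 + 0.001888 = 1.447 K/W
Q = ΔT/ΣR = (274 °C − 38.4 °C)/1.447 = 162.8 W
From the inner boundary to the vermiculite board/ceramic fibre blanket interface, ΣR_partial = 1.164 K/W.
T_interface = T_in − Q·ΣR_partial = 274 °C − (162.8)(1.164) = 84.5 °C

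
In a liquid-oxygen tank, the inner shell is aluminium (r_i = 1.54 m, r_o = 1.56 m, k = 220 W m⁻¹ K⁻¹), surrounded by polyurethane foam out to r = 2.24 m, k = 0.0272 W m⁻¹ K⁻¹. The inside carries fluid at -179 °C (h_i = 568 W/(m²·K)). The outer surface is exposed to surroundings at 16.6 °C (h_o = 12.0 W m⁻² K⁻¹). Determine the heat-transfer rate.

Q = 343 W

Resistance network (inner→outer):
  R_conv,in = 1/(4πr²h) = 1/(4π·1.54²·568) = 5.907×10^-5 K/W
  R_aluminium = (1/1.54 − 1/1.56)/(4πk) = 0.008325/(4π·220) = 3.011×10^-6 K/W
  R_polyurethane foam = (1/1.56 − 1/2.24)/(4πk) = 0.1946/(4π·0.0272) = 0.5693 K/W
  R_conv,out = 1/(4πr²h) = 1/(4π·2.24²·12.0) = 0.001322 K/W
ΣR = 5.907×10^-5 + 3.011×10^-6 + 0.5693 + 0.001322 = 0.5707 K/W
Q = ΔT/ΣR = (-179 °C − 16.6 °C)/0.5707 = -343 W
(Negative Q ⇒ heat flows inward; heat gain = 343 W.)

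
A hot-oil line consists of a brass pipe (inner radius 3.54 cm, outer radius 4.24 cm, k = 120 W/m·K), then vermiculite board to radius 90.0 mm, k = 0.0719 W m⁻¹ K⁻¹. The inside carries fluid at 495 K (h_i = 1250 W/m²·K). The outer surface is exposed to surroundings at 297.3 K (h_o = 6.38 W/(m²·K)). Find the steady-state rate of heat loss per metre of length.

Series thermal resistances, inner to outer:
  R'_conv,in = 1/(2πr h) = 1/(2π·0.0354·1250) = 0.003597 m·K/W
  R'_brass = ln(0.0424/0.0354)/(2πk) = 0.1804/(2π·120) = 2.393×10^-4 m·K/W
  R'_vermiculite board = ln(0.0900/0.0424)/(2πk) = 0.7527/(2π·0.0719) = 1.666 m·K/W
  R'_conv,out = 1/(2πr h) = 1/(2π·0.0900·6.38) = 0.2772 m·K/W
ΣR = 0.003597 + 2.393×10^-4 + 1.666 + 0.2772 = 1.947 m·K/W
Q' = ΔT/ΣR = (495 K − 297.3 K)/1.947 = 102 W/m

Q' = 102 W/m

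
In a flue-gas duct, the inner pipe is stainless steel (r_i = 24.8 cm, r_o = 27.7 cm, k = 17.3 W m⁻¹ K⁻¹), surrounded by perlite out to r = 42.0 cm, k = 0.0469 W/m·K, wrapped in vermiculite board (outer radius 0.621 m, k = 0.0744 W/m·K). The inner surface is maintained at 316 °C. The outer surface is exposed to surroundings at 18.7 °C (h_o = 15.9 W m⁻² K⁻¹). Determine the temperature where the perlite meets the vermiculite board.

T = 131 °C

Treat each layer as a resistance in series:
  R'_stainless steel = ln(0.277/0.248)/(2πk) = 0.1106/(2π·17.3) = 0.001017 m·K/W
  R'_perlite = ln(0.420/0.277)/(2πk) = 0.4162/(2π·0.0469) = 1.412 m·K/W
  R'_vermiculite board = ln(0.621/0.420)/(2πk) = 0.3911/(2π·0.0744) = 0.8366 m·K/W
  R'_conv,out = 1/(2πr h) = 1/(2π·0.621·15.9) = 0.01612 m·K/W
ΣR = 0.001017 + 1.412 + 0.8366 + 0.01612 = 2.266 m·K/W
Q' = ΔT/ΣR = (316 °C − 18.7 °C)/2.266 = 131.2 W/m
From the inner boundary to the perlite/vermiculite board interface, ΣR_partial = 1.413 m·K/W.
T_interface = T_in − Q'·ΣR_partial = 316 °C − (131.2)(1.413) = 131 °C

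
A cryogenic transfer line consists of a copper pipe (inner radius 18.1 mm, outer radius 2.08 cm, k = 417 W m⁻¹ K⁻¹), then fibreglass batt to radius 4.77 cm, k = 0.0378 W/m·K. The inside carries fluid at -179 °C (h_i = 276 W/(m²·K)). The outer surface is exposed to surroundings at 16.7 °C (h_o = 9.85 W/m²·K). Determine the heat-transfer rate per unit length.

Q' = 50.6 W/m

Treat each layer as a resistance in series:
  R'_conv,in = 1/(2πr h) = 1/(2π·0.0181·276) = 0.03186 m·K/W
  R'_copper = ln(0.0208/0.0181)/(2πk) = 0.1390/(2π·417) = 5.307×10^-5 m·K/W
  R'_fibreglass batt = ln(0.0477/0.0208)/(2πk) = 0.8300/(2π·0.0378) = 3.495 m·K/W
  R'_conv,out = 1/(2πr h) = 1/(2π·0.0477·9.85) = 0.3387 m·K/W
ΣR = 0.03186 + 5.307×10^-5 + 3.495 + 0.3387 = 3.866 m·K/W
Q' = ΔT/ΣR = (-179 °C − 16.7 °C)/3.866 = -50.6 W/m
(Negative Q' ⇒ heat flows inward; heat gain = 50.6 W/m.)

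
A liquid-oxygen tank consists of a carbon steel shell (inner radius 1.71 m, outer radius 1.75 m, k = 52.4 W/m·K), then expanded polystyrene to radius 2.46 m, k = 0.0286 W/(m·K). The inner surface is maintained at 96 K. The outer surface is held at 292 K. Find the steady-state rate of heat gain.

Series thermal resistances, inner to outer:
  R_carbon steel = (1/1.71 − 1/1.75)/(4πk) = 0.01337/(4π·52.4) = 2.030×10^-5 K/W
  R_expanded polystyrene = (1/1.75 − 1/2.46)/(4πk) = 0.1649/(4π·0.0286) = 0.4589 K/W
ΣR = 2.030×10^-5 + 0.4589 = 0.4589 K/W
Q = ΔT/ΣR = (96 K − 292 K)/0.4589 = -427 W
(Negative Q ⇒ heat flows inward; heat gain = 427 W.)

Q = 427 W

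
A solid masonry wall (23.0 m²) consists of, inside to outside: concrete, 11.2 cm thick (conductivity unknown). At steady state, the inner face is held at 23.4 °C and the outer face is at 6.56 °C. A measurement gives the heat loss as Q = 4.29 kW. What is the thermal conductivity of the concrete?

ΣR = ΔT/Q = |23.4 − 6.56|/4290 = 0.003925 K/W
L/(kA) = 0.003925 ⇒ k = 0.112/(0.003925·23.0) = 1.24 W/m·K

k = 1.24 W/m·K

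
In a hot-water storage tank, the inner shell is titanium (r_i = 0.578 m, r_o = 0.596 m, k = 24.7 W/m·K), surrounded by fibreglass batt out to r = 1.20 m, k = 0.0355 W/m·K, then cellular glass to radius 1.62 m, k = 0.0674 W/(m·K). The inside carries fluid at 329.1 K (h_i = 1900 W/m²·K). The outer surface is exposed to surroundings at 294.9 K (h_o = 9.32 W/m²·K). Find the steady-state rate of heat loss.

Resistance network (inner→outer):
  R_conv,in = 1/(4πr²h) = 1/(4π·0.578²·1900) = 1.254×10^-4 K/W
  R_titanium = (1/0.578 − 1/0.596)/(4πk) = 0.05225/(4π·24.7) = 1.683×10^-4 K/W
  R_fibreglass batt = (1/0.596 − 1/1.20)/(4πk) = 0.8445/(4π·0.0355) = 1.893 K/W
  R_cellular glass = (1/1.20 − 1/1.62)/(4πk) = 0.2160/(4π·0.0674) = 0.2551 K/W
  R_conv,out = 1/(4πr²h) = 1/(4π·1.62²·9.32) = 0.003253 K/W
ΣR = 1.254×10^-4 + 1.683×10^-4 + 1.893 + 0.2551 + 0.003253 = 2.152 K/W
Q = ΔT/ΣR = (329.1 K − 294.9 K)/2.152 = 15.9 W

Q = 15.9 W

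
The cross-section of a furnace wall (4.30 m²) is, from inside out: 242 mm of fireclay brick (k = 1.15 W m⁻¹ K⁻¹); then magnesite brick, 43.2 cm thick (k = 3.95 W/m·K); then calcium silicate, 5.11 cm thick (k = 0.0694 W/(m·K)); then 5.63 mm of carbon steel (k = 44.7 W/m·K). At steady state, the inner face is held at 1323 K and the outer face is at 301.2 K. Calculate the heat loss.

Q = 4160 W

Series thermal resistances, inner to outer:
  R_fireclay brick = L/(kA) = 0.242/(1.15·4.30) = 0.04894 K/W
  R_magnesite brick = L/(kA) = 0.432/(3.95·4.30) = 0.02543 K/W
  R_calcium silicate = L/(kA) = 0.0511/(0.0694·4.30) = 0.1712 K/W
  R_carbon steel = L/(kA) = 0.00563/(44.7·4.30) = 2.929×10^-5 K/W
ΣR = 0.04894 + 0.02543 + 0.1712 + 2.929×10^-5 = 0.2456 K/W
Q = ΔT/ΣR = (1323 K − 301.2 K)/0.2456 = 4160 W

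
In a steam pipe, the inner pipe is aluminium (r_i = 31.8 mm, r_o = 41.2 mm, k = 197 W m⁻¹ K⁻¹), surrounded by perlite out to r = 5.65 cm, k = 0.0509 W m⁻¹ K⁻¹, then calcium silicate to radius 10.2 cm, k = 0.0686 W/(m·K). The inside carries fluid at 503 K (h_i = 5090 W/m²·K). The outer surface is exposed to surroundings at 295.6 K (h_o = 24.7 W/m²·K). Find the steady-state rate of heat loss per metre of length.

Q' = 85.6 W/m

Series thermal resistances, inner to outer:
  R'_conv,in = 1/(2πr h) = 1/(2π·0.0318·5090) = 9.833×10^-4 m·K/W
  R'_aluminium = ln(0.0412/0.0318)/(2πk) = 0.2590/(2π·197) = 2.092×10^-4 m·K/W
  R'_perlite = ln(0.0565/0.0412)/(2πk) = 0.3158/(2π·0.0509) = 0.9875 m·K/W
  R'_calcium silicate = ln(0.102/0.0565)/(2πk) = 0.5907/(2π·0.0686) = 1.371 m·K/W
  R'_conv,out = 1/(2πr h) = 1/(2π·0.102·24.7) = 0.06317 m·K/W
ΣR = 9.833×10^-4 + 2.092×10^-4 + 0.9875 + 1.371 + 0.06317 = 2.423 m·K/W
Q' = ΔT/ΣR = (503 K − 295.6 K)/2.423 = 85.6 W/m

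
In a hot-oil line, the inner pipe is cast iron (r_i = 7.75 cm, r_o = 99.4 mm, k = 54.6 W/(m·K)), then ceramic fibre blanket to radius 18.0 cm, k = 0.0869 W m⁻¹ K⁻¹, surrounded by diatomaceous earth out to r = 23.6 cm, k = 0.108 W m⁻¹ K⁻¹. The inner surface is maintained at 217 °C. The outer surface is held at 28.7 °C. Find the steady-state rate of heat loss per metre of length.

Series thermal resistances, inner to outer:
  R'_cast iron = ln(0.0994/0.0775)/(2πk) = 0.2489/(2π·54.6) = 7.254×10^-4 m·K/W
  R'_ceramic fibre blanket = ln(0.180/0.0994)/(2πk) = 0.5938/(2π·0.0869) = 1.088 m·K/W
  R'_diatomaceous earth = ln(0.236/0.180)/(2πk) = 0.2709/(2π·0.108) = 0.3992 m·K/W
ΣR = 7.254×10^-4 + 1.088 + 0.3992 = 1.488 m·K/W
Q' = ΔT/ΣR = (217 °C − 28.7 °C)/1.488 = 127 W/m

Q' = 127 W/m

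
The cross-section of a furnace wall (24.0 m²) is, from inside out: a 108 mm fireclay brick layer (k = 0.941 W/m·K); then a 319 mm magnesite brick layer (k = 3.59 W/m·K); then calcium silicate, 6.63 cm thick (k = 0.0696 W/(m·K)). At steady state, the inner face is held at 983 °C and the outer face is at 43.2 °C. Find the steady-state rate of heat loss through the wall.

Q = 19500 W

Series thermal resistances, inner to outer:
  R_fireclay brick = L/(kA) = 0.108/(0.941·24.0) = 0.004782 K/W
  R_magnesite brick = L/(kA) = 0.319/(3.59·24.0) = 0.003702 K/W
  R_calcium silicate = L/(kA) = 0.0663/(0.0696·24.0) = 0.03969 K/W
ΣR = 0.004782 + 0.003702 + 0.03969 = 0.04817 K/W
Q = ΔT/ΣR = (983 °C − 43.2 °C)/0.04817 = 19500 W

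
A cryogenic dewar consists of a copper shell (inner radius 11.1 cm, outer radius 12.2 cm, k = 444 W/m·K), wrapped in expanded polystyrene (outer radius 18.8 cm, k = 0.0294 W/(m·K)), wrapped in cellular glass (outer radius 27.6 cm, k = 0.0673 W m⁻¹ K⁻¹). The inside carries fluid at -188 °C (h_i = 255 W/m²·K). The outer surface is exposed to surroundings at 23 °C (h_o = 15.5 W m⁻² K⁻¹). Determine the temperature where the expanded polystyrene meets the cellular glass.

Series thermal resistances, inner to outer:
  R_conv,in = 1/(4πr²h) = 1/(4π·0.111²·255) = 0.02533 K/W
  R_copper = (1/0.111 − 1/0.122)/(4πk) = 0.8123/(4π·444) = 1.456×10^-4 K/W
  R_expanded polystyrene = (1/0.122 − 1/0.188)/(4πk) = 2.878/(4π·0.0294) = 7.789 K/W
  R_cellular glass = (1/0.188 − 1/0.276)/(4πk) = 1.696/(4π·0.0673) = 2.005 K/W
  R_conv,out = 1/(4πr²h) = 1/(4π·0.276²·15.5) = 0.06740 K/W
ΣR = 0.02533 + 1.456×10^-4 + 7.789 + 2.005 + 0.06740 = 9.887 K/W
Q = ΔT/ΣR = (-188 °C − 23 °C)/9.887 = -21.34 W
From the inner boundary to the expanded polystyrene/cellular glass interface, ΣR_partial = 7.814 K/W.
T_interface = T_in − Q·ΣR_partial = -188 °C − (-21.34)(7.814) = -21.2 °C

T = -21.2 °C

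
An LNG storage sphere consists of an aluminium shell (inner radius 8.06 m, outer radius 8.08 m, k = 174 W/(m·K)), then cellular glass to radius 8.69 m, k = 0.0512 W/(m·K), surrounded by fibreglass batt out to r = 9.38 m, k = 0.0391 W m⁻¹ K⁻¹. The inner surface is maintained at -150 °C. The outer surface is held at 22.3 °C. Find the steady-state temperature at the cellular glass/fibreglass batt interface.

T = -74.3 °C

Treat each layer as a resistance in series:
  R_aluminium = (1/8.06 − 1/8.08)/(4πk) = 3.071×10^-4/(4π·174) = 1.405×10^-7 K/W
  R_cellular glass = (1/8.08 − 1/8.69)/(4πk) = 0.008688/(4π·0.0512) = 0.01350 K/W
  R_fibreglass batt = (1/8.69 − 1/9.38)/(4πk) = 0.008465/(4π·0.0391) = 0.01723 K/W
ΣR = 1.405×10^-7 + 0.01350 + 0.01723 = 0.03073 K/W
Q = ΔT/ΣR = (-150 °C − 22.3 °C)/0.03073 = -5607 W
From the inner boundary to the cellular glass/fibreglass batt interface, ΣR_partial = 0.01350 K/W.
T_interface = T_in − Q·ΣR_partial = -150 °C − (-5607)(0.01350) = -74.3 °C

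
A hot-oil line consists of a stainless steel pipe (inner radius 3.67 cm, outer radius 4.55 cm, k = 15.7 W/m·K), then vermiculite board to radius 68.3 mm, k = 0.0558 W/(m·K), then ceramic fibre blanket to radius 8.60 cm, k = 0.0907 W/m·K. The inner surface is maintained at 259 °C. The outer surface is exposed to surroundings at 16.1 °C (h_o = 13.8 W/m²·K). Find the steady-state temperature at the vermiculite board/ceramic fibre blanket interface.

T = 93.1 °C

Resistance network (inner→outer):
  R'_stainless steel = ln(0.0455/0.0367)/(2πk) = 0.2149/(2π·15.7) = 0.002179 m·K/W
  R'_vermiculite board = ln(0.0683/0.0455)/(2πk) = 0.4062/(2π·0.0558) = 1.159 m·K/W
  R'_ceramic fibre blanket = ln(0.0860/0.0683)/(2πk) = 0.2304/(2π·0.0907) = 0.4044 m·K/W
  R'_conv,out = 1/(2πr h) = 1/(2π·0.0860·13.8) = 0.1341 m·K/W
ΣR = 0.002179 + 1.159 + 0.4044 + 0.1341 = 1.700 m·K/W
Q' = ΔT/ΣR = (259 °C − 16.1 °C)/1.700 = 142.9 W/m
From the inner boundary to the vermiculite board/ceramic fibre blanket interface, ΣR_partial = 1.161 m·K/W.
T_interface = T_in − Q'·ΣR_partial = 259 °C − (142.9)(1.161) = 93.1 °C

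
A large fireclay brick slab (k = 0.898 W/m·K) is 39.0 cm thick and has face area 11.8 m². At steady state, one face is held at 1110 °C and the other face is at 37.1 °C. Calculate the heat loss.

Q = 29200 W

Q = kA·ΔT/L = 0.898 × 11.8 × |1110 °C − 37.1 °C| / 0.390 = 29200 W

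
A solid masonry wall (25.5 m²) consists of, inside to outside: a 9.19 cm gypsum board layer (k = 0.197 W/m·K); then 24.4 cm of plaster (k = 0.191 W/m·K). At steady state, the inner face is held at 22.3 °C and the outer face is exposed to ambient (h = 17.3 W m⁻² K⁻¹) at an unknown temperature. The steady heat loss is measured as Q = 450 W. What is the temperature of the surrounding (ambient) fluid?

Sum the resistances:
  R_gypsum board = L/(kA) = 0.0919/(0.197·25.5) = 0.01829 K/W
  R_plaster = L/(kA) = 0.244/(0.191·25.5) = 0.05010 K/W
  R_conv,out = 1/(hA) = 1/(17.3·25.5) = 0.002267 K/W
ΣR = 0.07066 K/W
ΔT = Q·ΣR = 450 × 0.07066 = 31.80 K
Heat flows outward, so T_out = T_in − ΔT = 22.3 − 31.80 = -9.50 °C

T_out = -9.50 °C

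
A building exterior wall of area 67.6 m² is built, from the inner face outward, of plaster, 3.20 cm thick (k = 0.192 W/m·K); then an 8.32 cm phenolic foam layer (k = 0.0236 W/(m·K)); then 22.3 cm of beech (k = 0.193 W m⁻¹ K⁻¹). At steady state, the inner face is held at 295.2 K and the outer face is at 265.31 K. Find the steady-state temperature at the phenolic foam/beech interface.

T = 272.43 K

Treat each layer as a resistance in series:
  R_plaster = L/(kA) = 0.0320/(0.192·67.6) = 0.002465 K/W
  R_phenolic foam = L/(kA) = 0.0832/(0.0236·67.6) = 0.05215 K/W
  R_beech = L/(kA) = 0.223/(0.193·67.6) = 0.01709 K/W
ΣR = 0.002465 + 0.05215 + 0.01709 = 0.07171 K/W
Q = ΔT/ΣR = (295.2 K − 265.31 K)/0.07171 = 416.8 W
From the inner boundary to the phenolic foam/beech interface, ΣR_partial = 0.05462 K/W.
T_interface = T_in − Q·ΣR_partial = 295.2 K − (416.8)(0.05462) = 272.43 K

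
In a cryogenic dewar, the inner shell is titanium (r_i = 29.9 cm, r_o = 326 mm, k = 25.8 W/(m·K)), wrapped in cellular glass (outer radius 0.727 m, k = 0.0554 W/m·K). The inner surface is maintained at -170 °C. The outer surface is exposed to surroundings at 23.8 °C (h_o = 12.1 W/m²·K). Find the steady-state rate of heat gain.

Q = 79.3 W

Resistance network (inner→outer):
  R_titanium = (1/0.299 − 1/0.326)/(4πk) = 0.2770/(4π·25.8) = 8.544×10^-4 K/W
  R_cellular glass = (1/0.326 − 1/0.727)/(4πk) = 1.692/(4π·0.0554) = 2.430 K/W
  R_conv,out = 1/(4πr²h) = 1/(4π·0.727²·12.1) = 0.01244 K/W
ΣR = 8.544×10^-4 + 2.430 + 0.01244 = 2.443 K/W
Q = ΔT/ΣR = (-170 °C − 23.8 °C)/2.443 = -79.3 W
(Negative Q ⇒ heat flows inward; heat gain = 79.3 W.)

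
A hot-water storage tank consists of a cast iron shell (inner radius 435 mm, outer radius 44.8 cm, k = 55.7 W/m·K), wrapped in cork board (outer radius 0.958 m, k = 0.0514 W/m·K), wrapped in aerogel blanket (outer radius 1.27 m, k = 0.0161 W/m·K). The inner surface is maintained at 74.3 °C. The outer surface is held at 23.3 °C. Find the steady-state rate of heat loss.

Treat each layer as a resistance in series:
  R_cast iron = (1/0.435 − 1/0.448)/(4πk) = 0.06671/(4π·55.7) = 9.530×10^-5 K/W
  R_cork board = (1/0.448 − 1/0.958)/(4πk) = 1.188/(4π·0.0514) = 1.840 K/W
  R_aerogel blanket = (1/0.958 − 1/1.27)/(4πk) = 0.2564/(4π·0.0161) = 1.268 K/W
ΣR = 9.530×10^-5 + 1.840 + 1.268 = 3.108 K/W
Q = ΔT/ΣR = (74.3 °C − 23.3 °C)/3.108 = 16.4 W

Q = 16.4 W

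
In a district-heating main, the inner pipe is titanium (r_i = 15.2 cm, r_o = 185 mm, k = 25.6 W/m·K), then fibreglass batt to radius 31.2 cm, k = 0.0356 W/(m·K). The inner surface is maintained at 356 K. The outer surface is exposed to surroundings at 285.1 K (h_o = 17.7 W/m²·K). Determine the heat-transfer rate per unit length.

Treat each layer as a resistance in series:
  R'_titanium = ln(0.185/0.152)/(2πk) = 0.1965/(2π·25.6) = 0.001221 m·K/W
  R'_fibreglass batt = ln(0.312/0.185)/(2πk) = 0.5226/(2π·0.0356) = 2.337 m·K/W
  R'_conv,out = 1/(2πr h) = 1/(2π·0.312·17.7) = 0.02882 m·K/W
ΣR = 0.001221 + 2.337 + 0.02882 = 2.367 m·K/W
Q' = ΔT/ΣR = (356 K − 285.1 K)/2.367 = 30.0 W/m

Q' = 30.0 W/m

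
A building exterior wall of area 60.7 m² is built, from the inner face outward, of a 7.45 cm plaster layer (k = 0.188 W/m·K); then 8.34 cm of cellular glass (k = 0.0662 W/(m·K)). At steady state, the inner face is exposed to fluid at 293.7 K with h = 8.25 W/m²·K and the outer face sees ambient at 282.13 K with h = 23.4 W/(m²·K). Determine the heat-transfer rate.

Q = 386 W

Treat each layer as a resistance in series:
  R_conv,in = 1/(hA) = 1/(8.25·60.7) = 0.001997 K/W
  R_plaster = L/(kA) = 0.0745/(0.188·60.7) = 0.006528 K/W
  R_cellular glass = L/(kA) = 0.0834/(0.0662·60.7) = 0.02075 K/W
  R_conv,out = 1/(hA) = 1/(23.4·60.7) = 7.040×10^-4 K/W
ΣR = 0.001997 + 0.006528 + 0.02075 + 7.040×10^-4 = 0.02998 K/W
Q = ΔT/ΣR = (293.7 K − 282.13 K)/0.02998 = 386 W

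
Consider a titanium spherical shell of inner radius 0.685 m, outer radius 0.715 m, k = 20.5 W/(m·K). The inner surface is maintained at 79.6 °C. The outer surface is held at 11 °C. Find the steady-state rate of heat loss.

Q = 4πk·ΔT/(1/r₁ − 1/r₂) = 4π × 20.5 × 68.6 / (1/0.685 − 1/0.715) = 2.89×10^5 W

Q = 2.89×10^5 W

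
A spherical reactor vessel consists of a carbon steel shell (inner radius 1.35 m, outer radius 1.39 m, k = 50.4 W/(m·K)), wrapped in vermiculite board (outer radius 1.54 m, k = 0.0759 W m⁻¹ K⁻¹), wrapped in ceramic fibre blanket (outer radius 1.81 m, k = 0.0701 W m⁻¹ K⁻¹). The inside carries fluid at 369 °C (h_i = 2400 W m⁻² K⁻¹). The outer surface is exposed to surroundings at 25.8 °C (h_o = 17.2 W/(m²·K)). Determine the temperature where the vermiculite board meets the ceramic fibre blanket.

Resistance network (inner→outer):
  R_conv,in = 1/(4πr²h) = 1/(4π·1.35²·2400) = 1.819×10^-5 K/W
  R_carbon steel = (1/1.35 − 1/1.39)/(4πk) = 0.02132/(4π·50.4) = 3.366×10^-5 K/W
  R_vermiculite board = (1/1.39 − 1/1.54)/(4πk) = 0.07007/(4π·0.0759) = 0.07347 K/W
  R_ceramic fibre blanket = (1/1.54 − 1/1.81)/(4πk) = 0.09686/(4π·0.0701) = 0.1100 K/W
  R_conv,out = 1/(4πr²h) = 1/(4π·1.81²·17.2) = 0.001412 K/W
ΣR = 1.819×10^-5 + 3.366×10^-5 + 0.07347 + 0.1100 + 0.001412 = 0.1849 K/W
Q = ΔT/ΣR = (369 °C − 25.8 °C)/0.1849 = 1856 W
From the inner boundary to the vermiculite board/ceramic fibre blanket interface, ΣR_partial = 0.07352 K/W.
T_interface = T_in − Q·ΣR_partial = 369 °C − (1856)(0.07352) = 233 °C

T = 233 °C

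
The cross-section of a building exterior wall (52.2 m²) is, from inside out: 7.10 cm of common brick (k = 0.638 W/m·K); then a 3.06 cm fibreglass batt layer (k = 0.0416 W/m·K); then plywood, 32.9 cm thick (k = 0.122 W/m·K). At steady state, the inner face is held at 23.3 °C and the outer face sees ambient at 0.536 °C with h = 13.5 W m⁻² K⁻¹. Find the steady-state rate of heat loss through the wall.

Treat each layer as a resistance in series:
  R_common brick = L/(kA) = 0.0710/(0.638·52.2) = 0.002132 K/W
  R_fibreglass batt = L/(kA) = 0.0306/(0.0416·52.2) = 0.01409 K/W
  R_plywood = L/(kA) = 0.329/(0.122·52.2) = 0.05166 K/W
  R_conv,out = 1/(hA) = 1/(13.5·52.2) = 0.001419 K/W
ΣR = 0.002132 + 0.01409 + 0.05166 + 0.001419 = 0.06930 K/W
Q = ΔT/ΣR = (23.3 °C − 0.536 °C)/0.06930 = 328 W

Q = 328 W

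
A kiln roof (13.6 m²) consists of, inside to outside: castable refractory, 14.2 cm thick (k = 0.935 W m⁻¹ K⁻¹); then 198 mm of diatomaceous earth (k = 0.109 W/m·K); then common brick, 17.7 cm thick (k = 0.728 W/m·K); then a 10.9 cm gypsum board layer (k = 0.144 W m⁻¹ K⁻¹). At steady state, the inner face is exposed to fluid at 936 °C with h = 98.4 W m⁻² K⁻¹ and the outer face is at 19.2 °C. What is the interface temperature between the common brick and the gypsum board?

Treat each layer as a resistance in series:
  R_conv,in = 1/(hA) = 1/(98.4·13.6) = 7.473×10^-4 K/W
  R_castable refractory = L/(kA) = 0.142/(0.935·13.6) = 0.01117 K/W
  R_diatomaceous earth = L/(kA) = 0.198/(0.109·13.6) = 0.1336 K/W
  R_common brick = L/(kA) = 0.177/(0.728·13.6) = 0.01788 K/W
  R_gypsum board = L/(kA) = 0.109/(0.144·13.6) = 0.05566 K/W
ΣR = 7.473×10^-4 + 0.01117 + 0.1336 + 0.01788 + 0.05566 = 0.2191 K/W
Q = ΔT/ΣR = (936 °C − 19.2 °C)/0.2191 = 4184 W
From the inner boundary to the common brick/gypsum board interface, ΣR_partial = 0.1634 K/W.
T_interface = T_in − Q·ΣR_partial = 936 °C − (4184)(0.1634) = 252 °C

T = 252 °C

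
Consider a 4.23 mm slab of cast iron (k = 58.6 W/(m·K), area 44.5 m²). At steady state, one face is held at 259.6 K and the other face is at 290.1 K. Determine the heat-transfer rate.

Q = kA·ΔT/L = 58.6 × 44.5 × |259.6 K − 290.1 K| / 0.00423 = 1.88×10^7 W

Q = 18800 kW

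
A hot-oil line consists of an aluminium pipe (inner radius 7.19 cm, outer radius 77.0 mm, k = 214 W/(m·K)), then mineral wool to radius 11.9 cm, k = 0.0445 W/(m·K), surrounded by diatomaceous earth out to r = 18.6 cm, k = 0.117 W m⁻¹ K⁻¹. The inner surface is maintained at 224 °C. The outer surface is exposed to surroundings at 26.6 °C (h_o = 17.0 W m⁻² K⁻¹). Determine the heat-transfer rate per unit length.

Series thermal resistances, inner to outer:
  R'_aluminium = ln(0.0770/0.0719)/(2πk) = 0.06853/(2π·214) = 5.097×10^-5 m·K/W
  R'_mineral wool = ln(0.119/0.0770)/(2πk) = 0.4353/(2π·0.0445) = 1.557 m·K/W
  R'_diatomaceous earth = ln(0.186/0.119)/(2πk) = 0.4466/(2π·0.117) = 0.6075 m·K/W
  R'_conv,out = 1/(2πr h) = 1/(2π·0.186·17.0) = 0.05033 m·K/W
ΣR = 5.097×10^-5 + 1.557 + 0.6075 + 0.05033 = 2.215 m·K/W
Q' = ΔT/ΣR = (224 °C − 26.6 °C)/2.215 = 89.1 W/m

Q' = 89.1 W/m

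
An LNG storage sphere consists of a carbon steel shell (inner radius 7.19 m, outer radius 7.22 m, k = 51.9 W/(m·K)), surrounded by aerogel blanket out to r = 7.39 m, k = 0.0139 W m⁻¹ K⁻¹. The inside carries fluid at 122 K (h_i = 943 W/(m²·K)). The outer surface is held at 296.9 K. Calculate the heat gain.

Q = 9.59 kW

Treat each layer as a resistance in series:
  R_conv,in = 1/(4πr²h) = 1/(4π·7.19²·943) = 1.632×10^-6 K/W
  R_carbon steel = (1/7.19 − 1/7.22)/(4πk) = 5.779×10^-4/(4π·51.9) = 8.861×10^-7 K/W
  R_aerogel blanket = (1/7.22 − 1/7.39)/(4πk) = 0.003186/(4π·0.0139) = 0.01824 K/W
ΣR = 1.632×10^-6 + 8.861×10^-7 + 0.01824 = 0.01824 K/W
Q = ΔT/ΣR = (122 K − 296.9 K)/0.01824 = -9590 W
(Negative Q ⇒ heat flows inward; heat gain = 9590 W.)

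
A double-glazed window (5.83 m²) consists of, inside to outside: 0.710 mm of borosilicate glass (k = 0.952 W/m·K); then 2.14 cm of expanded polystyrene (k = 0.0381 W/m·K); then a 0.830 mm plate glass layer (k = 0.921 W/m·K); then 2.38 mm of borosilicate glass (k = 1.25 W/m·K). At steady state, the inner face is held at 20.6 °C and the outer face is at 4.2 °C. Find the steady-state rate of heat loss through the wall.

Treat each layer as a resistance in series:
  R_borosilicate glass = L/(kA) = 7.10×10^-4/(0.952·5.83) = 1.279×10^-4 K/W
  R_expanded polystyrene = L/(kA) = 0.0214/(0.0381·5.83) = 0.09634 K/W
  R_plate glass = L/(kA) = 8.30×10^-4/(0.921·5.83) = 1.546×10^-4 K/W
  R_borosilicate glass = L/(kA) = 0.00238/(1.25·5.83) = 3.266×10^-4 K/W
ΣR = 1.279×10^-4 + 0.09634 + 1.546×10^-4 + 3.266×10^-4 = 0.09695 K/W
Q = ΔT/ΣR = (20.6 °C − 4.2 °C)/0.09695 = 169 W

Q = 169 W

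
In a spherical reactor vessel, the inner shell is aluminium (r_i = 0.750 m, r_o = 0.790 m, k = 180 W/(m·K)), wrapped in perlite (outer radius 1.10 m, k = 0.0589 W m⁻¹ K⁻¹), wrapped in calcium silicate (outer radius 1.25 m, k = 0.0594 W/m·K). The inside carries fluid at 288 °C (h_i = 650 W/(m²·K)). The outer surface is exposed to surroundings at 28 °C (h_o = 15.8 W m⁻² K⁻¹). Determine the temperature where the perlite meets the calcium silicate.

T = 89.5 °C

Series thermal resistances, inner to outer:
  R_conv,in = 1/(4πr²h) = 1/(4π·0.750²·650) = 2.176×10^-4 K/W
  R_aluminium = (1/0.750 − 1/0.790)/(4πk) = 0.06751/(4π·180) = 2.985×10^-5 K/W
  R_perlite = (1/0.790 − 1/1.10)/(4πk) = 0.3567/(4π·0.0589) = 0.4820 K/W
  R_calcium silicate = (1/1.10 − 1/1.25)/(4πk) = 0.1091/(4π·0.0594) = 0.1461 K/W
  R_conv,out = 1/(4πr²h) = 1/(4π·1.25²·15.8) = 0.003223 K/W
ΣR = 2.176×10^-4 + 2.985×10^-5 + 0.4820 + 0.1461 + 0.003223 = 0.6316 K/W
Q = ΔT/ΣR = (288 °C − 28 °C)/0.6316 = 411.7 W
From the inner boundary to the perlite/calcium silicate interface, ΣR_partial = 0.4822 K/W.
T_interface = T_in − Q·ΣR_partial = 288 °C − (411.7)(0.4822) = 89.5 °C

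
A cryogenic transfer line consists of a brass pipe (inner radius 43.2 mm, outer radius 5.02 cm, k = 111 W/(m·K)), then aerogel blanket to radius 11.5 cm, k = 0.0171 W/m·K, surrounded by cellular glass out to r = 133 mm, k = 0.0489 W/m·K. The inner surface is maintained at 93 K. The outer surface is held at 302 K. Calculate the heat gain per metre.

Q' = 25.5 W/m

Series thermal resistances, inner to outer:
  R'_brass = ln(0.0502/0.0432)/(2πk) = 0.1502/(2π·111) = 2.153×10^-4 m·K/W
  R'_aerogel blanket = ln(0.115/0.0502)/(2πk) = 0.8289/(2π·0.0171) = 7.715 m·K/W
  R'_cellular glass = ln(0.133/0.115)/(2πk) = 0.1454/(2π·0.0489) = 0.4733 m·K/W
ΣR = 2.153×10^-4 + 7.715 + 0.4733 = 8.189 m·K/W
Q' = ΔT/ΣR = (93 K − 302 K)/8.189 = -25.5 W/m
(Negative Q' ⇒ heat flows inward; heat gain = 25.5 W/m.)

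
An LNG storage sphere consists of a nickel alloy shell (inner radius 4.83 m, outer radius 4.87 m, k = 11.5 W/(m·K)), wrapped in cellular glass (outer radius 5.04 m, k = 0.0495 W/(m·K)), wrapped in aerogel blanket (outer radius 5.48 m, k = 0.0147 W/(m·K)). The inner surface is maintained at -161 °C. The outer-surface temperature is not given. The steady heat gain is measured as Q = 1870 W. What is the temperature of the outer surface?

Series resistances:
  R_nickel alloy = (1/4.83 − 1/4.87)/(4πk) = 0.001701/(4π·11.5) = 1.177×10^-5 K/W
  R_cellular glass = (1/4.87 − 1/5.04)/(4πk) = 0.006926/(4π·0.0495) = 0.01113 K/W
  R_aerogel blanket = (1/5.04 − 1/5.48)/(4πk) = 0.01593/(4π·0.0147) = 0.08624 K/W
ΣR = 0.09739 K/W
ΔT = Q·ΣR = 1870 × 0.09739 = 182.1 K
Heat flows inward, so T_out = T_in + ΔT = -161 + 182.1 = 21.1 °C

T_out = 21.1 °C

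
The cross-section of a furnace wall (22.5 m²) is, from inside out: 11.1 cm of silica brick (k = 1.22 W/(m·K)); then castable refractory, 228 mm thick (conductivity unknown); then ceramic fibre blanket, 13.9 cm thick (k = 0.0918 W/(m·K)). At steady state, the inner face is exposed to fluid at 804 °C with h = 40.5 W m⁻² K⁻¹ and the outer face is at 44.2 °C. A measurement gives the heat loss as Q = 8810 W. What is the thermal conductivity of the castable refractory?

k = 0.734 W/m·K

ΣR = ΔT/Q = |804 − 44.2|/8810 = 0.08624 K/W
Known resistances:
  R_conv,in = 1/(hA) = 1/(40.5·22.5) = 0.001097 K/W
  R_silica brick = L/(kA) = 0.111/(1.22·22.5) = 0.004044 K/W
  R_ceramic fibre blanket = L/(kA) = 0.139/(0.0918·22.5) = 0.06730 K/W
R_castable refractory = ΣR − ΣR_known = 0.08624 − 0.07244 = 0.01380 K/W
L/(kA) = 0.01380 ⇒ k = 0.228/(0.01380·22.5) = 0.734 W/m·K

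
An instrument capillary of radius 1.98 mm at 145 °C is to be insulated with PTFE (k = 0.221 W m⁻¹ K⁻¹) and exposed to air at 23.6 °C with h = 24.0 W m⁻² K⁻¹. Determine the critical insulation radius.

r_cr = 0.921 cm

For a cylinder, r_cr = k_ins/h = 0.221/24.0 = 0.00921 m = 0.921 cm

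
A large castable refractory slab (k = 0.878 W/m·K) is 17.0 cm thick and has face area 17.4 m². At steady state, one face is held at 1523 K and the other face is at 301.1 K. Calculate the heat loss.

Q = 110 kW

Q = kA·ΔT/L = 0.878 × 17.4 × |1523 K − 301.1 K| / 0.170 = 1.10×10^5 W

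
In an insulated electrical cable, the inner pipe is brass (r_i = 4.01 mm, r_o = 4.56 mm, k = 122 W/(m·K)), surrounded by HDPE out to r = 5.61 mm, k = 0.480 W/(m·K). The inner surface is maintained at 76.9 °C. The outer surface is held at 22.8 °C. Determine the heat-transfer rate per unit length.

Q' = 785 W/m

Series thermal resistances, inner to outer:
  R'_brass = ln(0.00456/0.00401)/(2πk) = 0.1285/(2π·122) = 1.677×10^-4 m·K/W
  R'_HDPE = ln(0.00561/0.00456)/(2πk) = 0.2072/(2π·0.480) = 0.06871 m·K/W
ΣR = 1.677×10^-4 + 0.06871 = 0.06888 m·K/W
Q' = ΔT/ΣR = (76.9 °C − 22.8 °C)/0.06888 = 785 W/m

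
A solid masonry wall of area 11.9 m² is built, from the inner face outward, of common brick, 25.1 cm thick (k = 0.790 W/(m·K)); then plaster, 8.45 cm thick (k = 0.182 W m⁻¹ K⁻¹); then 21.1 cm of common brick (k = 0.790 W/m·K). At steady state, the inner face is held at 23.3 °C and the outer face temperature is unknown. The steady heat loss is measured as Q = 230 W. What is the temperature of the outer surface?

Series resistances:
  R_common brick = L/(kA) = 0.251/(0.790·11.9) = 0.02670 K/W
  R_plaster = L/(kA) = 0.0845/(0.182·11.9) = 0.03902 K/W
  R_common brick = L/(kA) = 0.211/(0.790·11.9) = 0.02244 K/W
ΣR = 0.08816 K/W
ΔT = Q·ΣR = 230 × 0.08816 = 20.28 K
Heat flows outward, so T_out = T_in − ΔT = 23.3 − 20.28 = 3.02 °C

T_out = 3.02 °C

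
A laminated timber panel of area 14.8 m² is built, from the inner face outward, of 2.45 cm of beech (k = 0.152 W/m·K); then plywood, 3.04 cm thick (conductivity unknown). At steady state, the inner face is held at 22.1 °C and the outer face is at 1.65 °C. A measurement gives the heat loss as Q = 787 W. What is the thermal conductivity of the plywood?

k = 0.136 W/m·K

ΣR = ΔT/Q = |22.1 − 1.65|/787 = 0.02598 K/W
Known resistances:
  R_beech = L/(kA) = 0.0245/(0.152·14.8) = 0.01089 K/W
R_plywood = ΣR − ΣR_known = 0.02598 − 0.01089 = 0.01509 K/W
L/(kA) = 0.01509 ⇒ k = 0.0304/(0.01509·14.8) = 0.136 W/m·K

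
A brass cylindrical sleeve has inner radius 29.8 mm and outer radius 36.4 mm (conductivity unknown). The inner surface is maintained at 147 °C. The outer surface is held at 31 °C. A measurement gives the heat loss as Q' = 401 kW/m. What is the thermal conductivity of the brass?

ΣR = ΔT/Q' = |147 − 31|/4.01×10^5 = 2.893×10^-4 m·K/W
ln(r₂/r₁)/(2πk) = 2.893×10^-4 ⇒ k = 0.2001/(2π·2.893×10^-4) = 110 W/m·K

k = 110 W/m·K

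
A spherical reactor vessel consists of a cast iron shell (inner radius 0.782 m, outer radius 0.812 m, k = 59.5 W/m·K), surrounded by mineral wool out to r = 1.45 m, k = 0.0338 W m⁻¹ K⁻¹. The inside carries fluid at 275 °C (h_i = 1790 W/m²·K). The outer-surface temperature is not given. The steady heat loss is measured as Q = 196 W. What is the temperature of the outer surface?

Series resistances:
  R_conv,in = 1/(4πr²h) = 1/(4π·0.782²·1790) = 7.270×10^-5 K/W
  R_cast iron = (1/0.782 − 1/0.812)/(4πk) = 0.04725/(4π·59.5) = 6.319×10^-5 K/W
  R_mineral wool = (1/0.812 − 1/1.45)/(4πk) = 0.5419/(4π·0.0338) = 1.276 K/W
ΣR = 1.276 K/W
ΔT = Q·ΣR = 196 × 1.276 = 250.1 K
Heat flows outward, so T_out = T_in − ΔT = 275 − 250.1 = 24.9 °C

T_out = 24.9 °C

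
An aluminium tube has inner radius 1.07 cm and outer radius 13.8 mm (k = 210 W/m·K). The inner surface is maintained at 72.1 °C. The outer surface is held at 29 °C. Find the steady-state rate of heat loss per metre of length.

Q' = 2πk·ΔT/ln(r₂/r₁) = 2π × 210 × 43.1 / ln(0.0138/0.0107) = 2.24×10^5 W/m

Q' = 2.24×10^5 W/m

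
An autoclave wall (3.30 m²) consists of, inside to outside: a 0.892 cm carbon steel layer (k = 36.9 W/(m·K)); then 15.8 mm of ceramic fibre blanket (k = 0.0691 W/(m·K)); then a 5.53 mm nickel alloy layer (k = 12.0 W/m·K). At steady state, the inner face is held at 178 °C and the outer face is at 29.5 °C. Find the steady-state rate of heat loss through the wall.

Q = 2140 W

Series thermal resistances, inner to outer:
  R_carbon steel = L/(kA) = 0.00892/(36.9·3.30) = 7.325×10^-5 K/W
  R_ceramic fibre blanket = L/(kA) = 0.0158/(0.0691·3.30) = 0.06929 K/W
  R_nickel alloy = L/(kA) = 0.00553/(12.0·3.30) = 1.396×10^-4 K/W
ΣR = 7.325×10^-5 + 0.06929 + 1.396×10^-4 = 0.06950 K/W
Q = ΔT/ΣR = (178 °C − 29.5 °C)/0.06950 = 2140 W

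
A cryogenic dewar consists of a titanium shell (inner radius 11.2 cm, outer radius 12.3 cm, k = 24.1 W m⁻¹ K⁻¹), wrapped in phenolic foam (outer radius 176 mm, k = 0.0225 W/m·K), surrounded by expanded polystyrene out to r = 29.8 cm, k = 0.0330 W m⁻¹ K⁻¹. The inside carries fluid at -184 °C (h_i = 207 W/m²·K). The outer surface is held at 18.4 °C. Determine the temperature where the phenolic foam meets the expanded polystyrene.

T = -61.0 °C

Resistance network (inner→outer):
  R_conv,in = 1/(4πr²h) = 1/(4π·0.112²·207) = 0.03065 K/W
  R_titanium = (1/0.112 − 1/0.123)/(4πk) = 0.7985/(4π·24.1) = 0.002637 K/W
  R_phenolic foam = (1/0.123 − 1/0.176)/(4πk) = 2.448/(4π·0.0225) = 8.659 K/W
  R_expanded polystyrene = (1/0.176 − 1/0.298)/(4πk) = 2.326/(4π·0.0330) = 5.609 K/W
ΣR = 0.03065 + 0.002637 + 8.659 + 5.609 = 14.30 K/W
Q = ΔT/ΣR = (-184 °C − 18.4 °C)/14.30 = -14.15 W
From the inner boundary to the phenolic foam/expanded polystyrene interface, ΣR_partial = 8.692 K/W.
T_interface = T_in − Q·ΣR_partial = -184 °C − (-14.15)(8.692) = -61.0 °C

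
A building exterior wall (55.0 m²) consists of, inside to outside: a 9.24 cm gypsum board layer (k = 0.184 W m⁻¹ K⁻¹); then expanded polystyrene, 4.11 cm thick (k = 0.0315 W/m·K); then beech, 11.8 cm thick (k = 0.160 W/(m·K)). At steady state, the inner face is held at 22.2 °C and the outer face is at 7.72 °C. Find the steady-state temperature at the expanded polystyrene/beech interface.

T = 11.9 °C

Series thermal resistances, inner to outer:
  R_gypsum board = L/(kA) = 0.0924/(0.184·55.0) = 0.009130 K/W
  R_expanded polystyrene = L/(kA) = 0.0411/(0.0315·55.0) = 0.02372 K/W
  R_beech = L/(kA) = 0.118/(0.160·55.0) = 0.01341 K/W
ΣR = 0.009130 + 0.02372 + 0.01341 = 0.04626 K/W
Q = ΔT/ΣR = (22.2 °C − 7.72 °C)/0.04626 = 313.0 W
From the inner boundary to the expanded polystyrene/beech interface, ΣR_partial = 0.03285 K/W.
T_interface = T_in − Q·ΣR_partial = 22.2 °C − (313.0)(0.03285) = 11.9 °C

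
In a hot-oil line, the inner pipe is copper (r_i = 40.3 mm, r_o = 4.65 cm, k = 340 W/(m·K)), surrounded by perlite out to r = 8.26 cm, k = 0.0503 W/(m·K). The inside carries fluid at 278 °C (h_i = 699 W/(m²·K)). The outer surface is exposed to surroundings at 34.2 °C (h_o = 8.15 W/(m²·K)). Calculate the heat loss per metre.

Series thermal resistances, inner to outer:
  R'_conv,in = 1/(2πr h) = 1/(2π·0.0403·699) = 0.005650 m·K/W
  R'_copper = ln(0.0465/0.0403)/(2πk) = 0.1431/(2π·340) = 6.699×10^-5 m·K/W
  R'_perlite = ln(0.0826/0.0465)/(2πk) = 0.5746/(2π·0.0503) = 1.818 m·K/W
  R'_conv,out = 1/(2πr h) = 1/(2π·0.0826·8.15) = 0.2364 m·K/W
ΣR = 0.005650 + 6.699×10^-5 + 1.818 + 0.2364 = 2.060 m·K/W
Q' = ΔT/ΣR = (278 °C − 34.2 °C)/2.060 = 118 W/m

Q' = 118 W/m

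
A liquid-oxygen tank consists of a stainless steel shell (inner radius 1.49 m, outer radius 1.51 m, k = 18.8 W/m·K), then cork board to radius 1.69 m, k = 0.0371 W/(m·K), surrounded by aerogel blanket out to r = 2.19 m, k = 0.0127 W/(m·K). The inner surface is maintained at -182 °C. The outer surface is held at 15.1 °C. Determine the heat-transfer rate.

Q = 198 W

Series thermal resistances, inner to outer:
  R_stainless steel = (1/1.49 − 1/1.51)/(4πk) = 0.008889/(4π·18.8) = 3.763×10^-5 K/W
  R_cork board = (1/1.51 − 1/1.69)/(4πk) = 0.07054/(4π·0.0371) = 0.1513 K/W
  R_aerogel blanket = (1/1.69 − 1/2.19)/(4πk) = 0.1351/(4π·0.0127) = 0.8465 K/W
ΣR = 3.763×10^-5 + 0.1513 + 0.8465 = 0.9978 K/W
Q = ΔT/ΣR = (-182 °C − 15.1 °C)/0.9978 = -198 W
(Negative Q ⇒ heat flows inward; heat gain = 198 W.)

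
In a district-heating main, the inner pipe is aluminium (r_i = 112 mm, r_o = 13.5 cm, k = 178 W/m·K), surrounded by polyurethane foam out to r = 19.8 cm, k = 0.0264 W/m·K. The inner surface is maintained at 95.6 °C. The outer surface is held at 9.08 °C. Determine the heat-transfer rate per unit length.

Q' = 37.5 W/m

Series thermal resistances, inner to outer:
  R'_aluminium = ln(0.135/0.112)/(2πk) = 0.1868/(2π·178) = 1.670×10^-4 m·K/W
  R'_polyurethane foam = ln(0.198/0.135)/(2πk) = 0.3830/(2π·0.0264) = 2.309 m·K/W
ΣR = 1.670×10^-4 + 2.309 = 2.309 m·K/W
Q' = ΔT/ΣR = (95.6 °C − 9.08 °C)/2.309 = 37.5 W/m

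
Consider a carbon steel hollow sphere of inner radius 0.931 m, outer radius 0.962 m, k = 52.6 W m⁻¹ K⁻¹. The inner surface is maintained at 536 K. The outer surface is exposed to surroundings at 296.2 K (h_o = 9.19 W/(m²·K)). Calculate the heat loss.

Treat each layer as a resistance in series:
  R_carbon steel = (1/0.931 − 1/0.962)/(4πk) = 0.03461/(4π·52.6) = 5.237×10^-5 K/W
  R_conv,out = 1/(4πr²h) = 1/(4π·0.962²·9.19) = 0.009357 K/W
ΣR = 5.237×10^-5 + 0.009357 = 0.009409 K/W
Q = ΔT/ΣR = (536 K − 296.2 K)/0.009409 = 25500 W

Q = 25500 W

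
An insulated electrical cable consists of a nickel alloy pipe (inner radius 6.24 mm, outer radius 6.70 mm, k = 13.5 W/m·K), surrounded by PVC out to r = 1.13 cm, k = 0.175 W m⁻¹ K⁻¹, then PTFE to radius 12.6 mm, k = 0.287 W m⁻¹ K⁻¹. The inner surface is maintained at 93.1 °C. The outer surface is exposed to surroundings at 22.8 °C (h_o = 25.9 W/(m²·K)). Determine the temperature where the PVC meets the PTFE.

Series thermal resistances, inner to outer:
  R'_nickel alloy = ln(0.00670/0.00624)/(2πk) = 0.07113/(2π·13.5) = 8.385×10^-4 m·K/W
  R'_PVC = ln(0.0113/0.00670)/(2πk) = 0.5227/(2π·0.175) = 0.4754 m·K/W
  R'_PTFE = ln(0.0126/0.0113)/(2πk) = 0.1089/(2π·0.287) = 0.06039 m·K/W
  R'_conv,out = 1/(2πr h) = 1/(2π·0.0126·25.9) = 0.4877 m·K/W
ΣR = 8.385×10^-4 + 0.4754 + 0.06039 + 0.4877 = 1.024 m·K/W
Q' = ΔT/ΣR = (93.1 °C − 22.8 °C)/1.024 = 68.65 W/m
From the inner boundary to the PVC/PTFE interface, ΣR_partial = 0.4762 m·K/W.
T_interface = T_in − Q'·ΣR_partial = 93.1 °C − (68.65)(0.4762) = 60.4 °C

T = 60.4 °C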